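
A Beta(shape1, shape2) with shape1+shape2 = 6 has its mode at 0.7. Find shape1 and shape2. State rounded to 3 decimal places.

shape1 = 3.800, shape2 = 2.200

For shape1,shape2>1 the mode is (shape1−1)/(shape1+shape2−2), so shape1 = mode·(κ−2)+1 = 0.7×4+1 = 3.800.
And shape2 = (1−mode)·(κ−2)+1 = 0.3×4+1 = 2.200.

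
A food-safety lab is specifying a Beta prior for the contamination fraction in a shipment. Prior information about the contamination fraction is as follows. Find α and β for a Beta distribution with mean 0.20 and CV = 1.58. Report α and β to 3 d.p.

α = 0.120, β = 0.482

Var = (CV·μ)² = (1.58×0.20)² = 0.099856.
α+β = μ(1−μ)/Var − 1 = 0.1600/0.099856 − 1 = 0.6023.
Thus α = 0.20·0.6023 = 0.120 and β = 0.80·0.6023 = 0.482.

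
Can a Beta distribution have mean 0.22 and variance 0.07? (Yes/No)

Yes

The Beta variance bound is σ² < μ(1−μ).
Here μ(1−μ) = 0.22×0.78 = 0.1716, and 0.07 < 0.1716.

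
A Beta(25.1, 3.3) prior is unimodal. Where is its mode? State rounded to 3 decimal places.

0.913

With α,β > 1, mode = (α−1)/(α+β−2) = 24.1/26.4 = 0.913.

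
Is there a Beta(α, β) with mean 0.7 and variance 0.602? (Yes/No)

No

For any Beta, Var(X) < E[X]·(1−E[X]).
Here μ(1−μ) = 0.7×0.3 = 0.21, and 0.602 ≥ 0.21.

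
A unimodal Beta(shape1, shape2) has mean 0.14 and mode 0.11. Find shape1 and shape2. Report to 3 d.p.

shape1 = 3.640, shape2 = 22.360

With s = shape1+shape2: μ = shape1/s and mode = (shape1−1)/(s−2). Eliminating shape1 = μs,
μs − 1 = m(s−2) ⇒ s(μ−m) = 1−2m ⇒ s = 0.78/0.03 = 26.0000.
So shape1 = μs = 3.640, shape2 = (1−μ)s = 22.360.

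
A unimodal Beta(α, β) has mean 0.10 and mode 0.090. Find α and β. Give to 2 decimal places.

α = 8.20, β = 73.80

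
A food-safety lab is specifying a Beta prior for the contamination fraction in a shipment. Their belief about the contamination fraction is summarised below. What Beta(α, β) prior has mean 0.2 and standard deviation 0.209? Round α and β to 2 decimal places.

Variance = 0.209² = 0.043681. The moment-matching identity α+β = μ(1−μ)/Var − 1 gives
α+β = 0.16/0.043681 − 1 = 2.6629, so α = μ·2.6629 = 0.53 and β = (1−μ)·2.6629 = 2.13.

α = 0.53, β = 2.13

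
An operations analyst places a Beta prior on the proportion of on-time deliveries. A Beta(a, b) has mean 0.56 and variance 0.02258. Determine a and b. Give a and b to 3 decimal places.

Let s = a+b. The Beta variance is μ(1−μ)/(s+1).
So s+1 = μ(1−μ)/σ² = (0.56×0.44)/0.02258 = 0.2464/0.02258 = 10.9123, giving s = 9.9123.
Then a = μs = 0.56×9.9123 = 5.551 and b = (1−μ)s = 0.44×9.9123 = 4.361.

a = 5.551, b = 4.361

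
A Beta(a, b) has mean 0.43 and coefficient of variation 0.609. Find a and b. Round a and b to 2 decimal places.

Var = (CV·μ)² = (0.609×0.43)² = 0.068576.
a+b = μ(1−μ)/Var − 1 = 0.2451/0.068576 − 1 = 2.5741.
Thus a = 0.43·2.5741 = 1.11 and b = 0.57·2.5741 = 1.47.

a = 1.11, b = 1.47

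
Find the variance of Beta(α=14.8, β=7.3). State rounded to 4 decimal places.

Var = αβ/[(α+β)²(α+β+1)] = (14.8×7.3)/(22.1²×23.1) = 108.04/11282.271 = 0.0096.

0.0096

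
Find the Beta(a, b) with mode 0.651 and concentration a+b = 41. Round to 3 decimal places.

a = 26.389, b = 14.611

Since the density peak of Beta(a,b) is at (a−1)/(a+b−2),
a = 1 + 0.651(41−2) = 26.389 and b = 41 − 26.389 = 14.611.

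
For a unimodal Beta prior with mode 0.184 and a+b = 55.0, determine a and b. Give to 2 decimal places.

For a,b>1 the mode is (a−1)/(a+b−2), so a = mode·(κ−2)+1 = 0.184×53.0+1 = 10.75.
And b = (1−mode)·(κ−2)+1 = 0.816×53.0+1 = 44.25.

a = 10.75, b = 44.25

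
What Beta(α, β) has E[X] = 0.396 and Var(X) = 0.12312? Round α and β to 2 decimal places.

By moment matching, α+β = μ(1−μ)/σ² − 1 = (0.396·0.604)/0.12312 − 1 = 1.9427 − 1 = 0.9427.
Since α/(α+β) = μ, α = 0.396·0.9427 = 0.37 and β = 0.604·0.9427 = 0.57.

α = 0.37, β = 0.57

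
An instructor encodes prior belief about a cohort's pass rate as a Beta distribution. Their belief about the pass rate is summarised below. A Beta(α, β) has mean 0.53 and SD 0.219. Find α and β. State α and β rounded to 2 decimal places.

α = 2.22, β = 1.97

σ² = 0.219² = 0.047961.
With s = α+β, Var = μ(1−μ)/(s+1), so s+1 = (0.53×0.47)/0.047961 = 5.1938 and s = 4.1938.
α = μs = 2.22, β = (1−μ)s = 1.97.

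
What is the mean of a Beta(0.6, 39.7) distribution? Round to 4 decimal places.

E[X] = α/(α+β) = 0.6/40.3 = 0.0149.

0.0149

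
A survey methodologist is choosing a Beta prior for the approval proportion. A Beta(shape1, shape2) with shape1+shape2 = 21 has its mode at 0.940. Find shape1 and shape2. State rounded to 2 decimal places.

For shape1,shape2>1 the mode is (shape1−1)/(shape1+shape2−2), so shape1 = mode·(κ−2)+1 = 0.940×19+1 = 18.86.
And shape2 = (1−mode)·(κ−2)+1 = 0.060×19+1 = 2.14.

shape1 = 18.86, shape2 = 2.14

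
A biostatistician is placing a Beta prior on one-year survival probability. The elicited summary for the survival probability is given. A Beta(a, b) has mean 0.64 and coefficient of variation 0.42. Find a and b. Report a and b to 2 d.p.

Var = (CV·μ)² = (0.42×0.64)² = 0.072253.
a+b = μ(1−μ)/Var − 1 = 0.2304/0.072253 − 1 = 2.1888.
Thus a = 0.64·2.1888 = 1.40 and b = 0.36·2.1888 = 0.79.

a = 1.40, b = 0.79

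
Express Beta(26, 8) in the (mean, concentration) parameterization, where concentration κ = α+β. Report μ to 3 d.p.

μ = 0.765, κ = 34

κ = α+β = 26+8 = 34; μ = α/κ = 26/34 = 0.765.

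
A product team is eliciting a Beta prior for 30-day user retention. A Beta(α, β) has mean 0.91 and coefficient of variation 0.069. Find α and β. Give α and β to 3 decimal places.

σ = CV·μ = 0.069×0.91 = 0.06279, so σ² = 0.003943.
s+1 = μ(1−μ)/σ² = 0.0819/0.003943 = 20.7732, so s = α+β = 19.7732.
α = μs = 17.994, β = (1−μ)s = 1.780.

α = 17.994, β = 1.780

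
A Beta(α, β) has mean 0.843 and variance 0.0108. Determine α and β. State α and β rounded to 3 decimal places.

Write ν = α+β; then α = μν and Var = μ(1−μ)/(ν+1).
ν = μ(1−μ)/Var − 1 = 0.132351/0.0108 − 1 = 11.2547.
α = 0.843·11.2547 = 9.488, β = 0.157·11.2547 = 1.767.

α = 9.488, β = 1.767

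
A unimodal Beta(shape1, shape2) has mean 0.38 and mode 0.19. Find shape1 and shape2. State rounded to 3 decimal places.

Let s = shape1+shape2. Mean gives shape1 = μs = 0.38s; mode gives (shape1−1)/(s−2) = 0.19.
Substituting: 0.38s − 1 = 0.19(s−2) = 0.19s − 0.38, so 0.19s = 0.62 and s = 3.2632.
Then shape1 = 0.38×3.2632 = 1.240 and shape2 = s−shape1 = 2.023.

shape1 = 1.240, shape2 = 2.023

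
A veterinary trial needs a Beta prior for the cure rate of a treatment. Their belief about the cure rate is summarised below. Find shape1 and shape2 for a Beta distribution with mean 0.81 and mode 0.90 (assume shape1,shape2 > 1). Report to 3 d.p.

Let s = shape1+shape2. Mean gives shape1 = μs = 0.81s; mode gives (shape1−1)/(s−2) = 0.90.
Substituting: 0.81s − 1 = 0.90(s−2) = 0.90s − 1.80, so -0.09s = -0.80 and s = 8.8889.
Then shape1 = 0.81×8.8889 = 7.200 and shape2 = s−shape1 = 1.689.

shape1 = 7.200, shape2 = 1.689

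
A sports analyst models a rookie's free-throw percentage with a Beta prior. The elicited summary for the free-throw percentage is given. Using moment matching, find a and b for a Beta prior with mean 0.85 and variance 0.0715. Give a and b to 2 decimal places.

Let s = a+b. The Beta variance is μ(1−μ)/(s+1).
So s+1 = μ(1−μ)/σ² = (0.85×0.15)/0.0715 = 0.1275/0.0715 = 1.7832, giving s = 0.7832.
Then a = μs = 0.85×0.7832 = 0.67 and b = (1−μ)s = 0.15×0.7832 = 0.12.

a = 0.67, b = 0.12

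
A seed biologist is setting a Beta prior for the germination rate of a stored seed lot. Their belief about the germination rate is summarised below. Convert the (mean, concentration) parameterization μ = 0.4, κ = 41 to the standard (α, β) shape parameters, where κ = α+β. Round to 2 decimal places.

α = μκ = 0.4×41 = 16.40 and β = (1−μ)κ = 0.6×41 = 24.60.

α = 16.40, β = 24.60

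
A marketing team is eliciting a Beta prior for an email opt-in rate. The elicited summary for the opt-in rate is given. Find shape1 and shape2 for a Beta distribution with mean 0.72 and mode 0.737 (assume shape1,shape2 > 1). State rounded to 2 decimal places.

Let s = shape1+shape2. Mean gives shape1 = μs = 0.72s; mode gives (shape1−1)/(s−2) = 0.737.
Substituting: 0.72s − 1 = 0.737(s−2) = 0.737s − 1.474, so -0.017s = -0.474 and s = 27.8824.
Then shape1 = 0.72×27.8824 = 20.08 and shape2 = s−shape1 = 7.81.

shape1 = 20.08, shape2 = 7.81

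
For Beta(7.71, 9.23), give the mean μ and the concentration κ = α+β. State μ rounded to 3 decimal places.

κ = α+β = 7.71+9.23 = 16.94; μ = α/κ = 7.71/16.94 = 0.455.

μ = 0.455, κ = 16.94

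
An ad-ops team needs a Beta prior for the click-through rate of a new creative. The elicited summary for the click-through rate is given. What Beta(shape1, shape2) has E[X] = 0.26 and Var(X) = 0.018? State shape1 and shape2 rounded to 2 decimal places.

shape1 = 2.52, shape2 = 7.17

By moment matching, shape1+shape2 = μ(1−μ)/σ² − 1 = (0.26·0.74)/0.018 − 1 = 10.6889 − 1 = 9.6889.
Since shape1/(shape1+shape2) = μ, shape1 = 0.26·9.6889 = 2.52 and shape2 = 0.74·9.6889 = 7.17.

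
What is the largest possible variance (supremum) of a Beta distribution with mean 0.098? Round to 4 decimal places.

For fixed mean μ the Beta variance is μ(1−μ)/(α+β+1), increasing as α+β decreases.
Its least upper bound (not attained) is μ(1−μ) = 0.098·0.902 = 0.0884.

0.0884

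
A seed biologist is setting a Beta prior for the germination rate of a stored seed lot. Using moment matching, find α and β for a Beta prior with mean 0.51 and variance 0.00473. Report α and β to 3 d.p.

By moment matching, α+β = μ(1−μ)/σ² − 1 = (0.51·0.49)/0.00473 − 1 = 52.8330 − 1 = 51.8330.
Since α/(α+β) = μ, α = 0.51·51.8330 = 26.435 and β = 0.49·51.8330 = 25.398.

α = 26.435, β = 25.398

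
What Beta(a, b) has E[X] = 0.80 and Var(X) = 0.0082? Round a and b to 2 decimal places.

By moment matching, a+b = μ(1−μ)/σ² − 1 = (0.80·0.20)/0.0082 − 1 = 19.5122 − 1 = 18.5122.
Since a/(a+b) = μ, a = 0.80·18.5122 = 14.81 and b = 0.20·18.5122 = 3.70.

a = 14.81, b = 3.70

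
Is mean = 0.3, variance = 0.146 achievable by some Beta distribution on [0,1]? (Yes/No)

Yes

For any Beta, Var(X) < E[X]·(1−E[X]).
Here μ(1−μ) = 0.3×0.7 = 0.21, and 0.146 < 0.21.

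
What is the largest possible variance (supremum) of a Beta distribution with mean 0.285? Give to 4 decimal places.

0.2038

Var = μ(1−μ)/(α+β+1), which approaches μ(1−μ) as α+β → 0.
So the supremum is μ(1−μ) = 0.285×0.715 = 0.2038.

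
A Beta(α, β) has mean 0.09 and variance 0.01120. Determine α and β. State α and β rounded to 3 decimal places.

α = 0.568, β = 5.744

Write ν = α+β; then α = μν and Var = μ(1−μ)/(ν+1).
ν = μ(1−μ)/Var − 1 = 0.0819/0.01120 − 1 = 6.3125.
α = 0.09·6.3125 = 0.568, β = 0.91·6.3125 = 5.744.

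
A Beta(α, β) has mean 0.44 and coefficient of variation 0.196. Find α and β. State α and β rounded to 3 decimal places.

σ = CV·μ = 0.196×0.44 = 0.08624, so σ² = 0.007437.
s+1 = μ(1−μ)/σ² = 0.2464/0.007437 = 33.1301, so s = α+β = 32.1301.
α = μs = 14.137, β = (1−μ)s = 17.993.

α = 14.137, β = 17.993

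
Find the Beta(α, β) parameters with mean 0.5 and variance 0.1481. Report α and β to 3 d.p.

α = 0.344, β = 0.344

Let s = α+β. The Beta variance is μ(1−μ)/(s+1).
So s+1 = μ(1−μ)/σ² = (0.5×0.5)/0.1481 = 0.25/0.1481 = 1.6880, giving s = 0.6880.
Then α = μs = 0.5×0.6880 = 0.344 and β = (1−μ)s = 0.5×0.6880 = 0.344.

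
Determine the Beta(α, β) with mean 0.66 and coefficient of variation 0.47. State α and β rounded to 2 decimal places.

α = 0.88, β = 0.45

Var = (CV·μ)² = (0.47×0.66)² = 0.096224.
α+β = μ(1−μ)/Var − 1 = 0.2244/0.096224 − 1 = 1.3321.
Thus α = 0.66·1.3321 = 0.88 and β = 0.34·1.3321 = 0.45.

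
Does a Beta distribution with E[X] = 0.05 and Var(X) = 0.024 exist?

Yes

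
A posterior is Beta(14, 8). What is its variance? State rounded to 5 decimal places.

0.01006

μ = 14/22 = 0.636364; Var = μ(1−μ)/(α+β+1) = 0.2314050/23 = 0.01006.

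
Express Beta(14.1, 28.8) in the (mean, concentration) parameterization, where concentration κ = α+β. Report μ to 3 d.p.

κ = α+β = 14.1+28.8 = 42.9; μ = α/κ = 14.1/42.9 = 0.329.

μ = 0.329, κ = 42.9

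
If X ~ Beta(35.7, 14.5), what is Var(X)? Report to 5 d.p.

0.00401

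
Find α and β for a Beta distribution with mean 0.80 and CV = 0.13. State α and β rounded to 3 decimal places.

α = 11.034, β = 2.759

Var = (CV·μ)² = (0.13×0.80)² = 0.010816.
α+β = μ(1−μ)/Var − 1 = 0.1600/0.010816 − 1 = 13.7929.
Thus α = 0.80·13.7929 = 11.034 and β = 0.20·13.7929 = 2.759.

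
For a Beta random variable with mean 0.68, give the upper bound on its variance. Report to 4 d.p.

0.2176

For fixed mean μ the Beta variance is μ(1−μ)/(α+β+1), increasing as α+β decreases.
Its least upper bound (not attained) is μ(1−μ) = 0.68·0.32 = 0.2176.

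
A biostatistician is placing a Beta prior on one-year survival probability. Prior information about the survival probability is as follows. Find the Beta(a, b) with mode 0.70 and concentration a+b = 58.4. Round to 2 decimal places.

a = 40.48, b = 17.92

For a,b>1 the mode is (a−1)/(a+b−2), so a = mode·(κ−2)+1 = 0.70×56.4+1 = 40.48.
And b = (1−mode)·(κ−2)+1 = 0.30×56.4+1 = 17.92.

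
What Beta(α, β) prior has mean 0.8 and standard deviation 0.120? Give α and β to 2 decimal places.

Variance = 0.120² = 0.014400. The moment-matching identity α+β = μ(1−μ)/Var − 1 gives
α+β = 0.16/0.014400 − 1 = 10.1111, so α = μ·10.1111 = 8.09 and β = (1−μ)·10.1111 = 2.02.

α = 8.09, β = 2.02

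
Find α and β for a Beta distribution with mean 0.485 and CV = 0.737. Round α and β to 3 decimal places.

α = 0.463, β = 0.492

σ = CV·μ = 0.737×0.485 = 0.35744, so σ² = 0.127767.
s+1 = μ(1−μ)/σ² = 0.249775/0.127767 = 1.9549, so s = α+β = 0.9549.
α = μs = 0.463, β = (1−μ)s = 0.492.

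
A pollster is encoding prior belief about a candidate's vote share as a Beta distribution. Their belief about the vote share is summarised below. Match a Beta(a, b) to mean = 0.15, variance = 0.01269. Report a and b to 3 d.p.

Write ν = a+b; then a = μν and Var = μ(1−μ)/(ν+1).
ν = μ(1−μ)/Var − 1 = 0.1275/0.01269 − 1 = 9.0473.
a = 0.15·9.0473 = 1.357, b = 0.85·9.0473 = 7.690.

a = 1.357, b = 7.690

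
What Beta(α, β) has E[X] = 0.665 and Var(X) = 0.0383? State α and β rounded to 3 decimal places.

α = 3.203, β = 1.614

Let s = α+β. The Beta variance is μ(1−μ)/(s+1).
So s+1 = μ(1−μ)/σ² = (0.665×0.335)/0.0383 = 0.222775/0.0383 = 5.8166, giving s = 4.8166.
Then α = μs = 0.665×4.8166 = 3.203 and β = (1−μ)s = 0.335×4.8166 = 1.614.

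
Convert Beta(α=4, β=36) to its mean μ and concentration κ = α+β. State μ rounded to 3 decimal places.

κ = α+β = 4+36 = 40; μ = α/κ = 4/40 = 0.100.

μ = 0.100, κ = 40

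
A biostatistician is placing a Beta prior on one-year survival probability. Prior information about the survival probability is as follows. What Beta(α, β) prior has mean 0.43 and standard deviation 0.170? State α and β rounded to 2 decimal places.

α = 3.22, β = 4.26

First σ² = 0.028900. Setting α = μn, β = (1−μ)n with n = α+β,
μ(1−μ)/(n+1) = 0.028900 ⇒ n+1 = 0.2451/0.028900 = 8.4810 ⇒ n = 7.4810.
Hence α = 0.43×7.4810 = 3.22, β = 0.57×7.4810 = 4.26.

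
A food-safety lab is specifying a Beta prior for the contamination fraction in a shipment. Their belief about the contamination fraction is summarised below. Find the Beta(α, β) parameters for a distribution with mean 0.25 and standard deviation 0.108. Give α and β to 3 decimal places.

α = 3.769, β = 11.306

σ² = 0.108² = 0.011664.
With s = α+β, Var = μ(1−μ)/(s+1), so s+1 = (0.25×0.75)/0.011664 = 16.0751 and s = 15.0751.
α = μs = 3.769, β = (1−μ)s = 11.306.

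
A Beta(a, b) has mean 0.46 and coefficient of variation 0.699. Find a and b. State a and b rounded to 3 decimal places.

a = 0.645, b = 0.757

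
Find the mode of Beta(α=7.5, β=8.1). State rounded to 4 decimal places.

The density x^(α−1)(1−x)^(β−1) is maximised at (α−1)/(α+β−2) = 6.5/13.6 = 0.4779.

0.4779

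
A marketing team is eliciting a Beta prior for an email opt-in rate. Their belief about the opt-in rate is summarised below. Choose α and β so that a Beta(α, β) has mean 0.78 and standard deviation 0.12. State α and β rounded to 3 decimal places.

First σ² = 0.0144. Setting α = μn, β = (1−μ)n with n = α+β,
μ(1−μ)/(n+1) = 0.0144 ⇒ n+1 = 0.1716/0.0144 = 11.9167 ⇒ n = 10.9167.
Hence α = 0.78×10.9167 = 8.515, β = 0.22×10.9167 = 2.402.

α = 8.515, β = 2.402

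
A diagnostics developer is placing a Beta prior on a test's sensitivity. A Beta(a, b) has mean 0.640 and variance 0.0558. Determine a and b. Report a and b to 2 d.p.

a = 2.00, b = 1.13

By moment matching, a+b = μ(1−μ)/σ² − 1 = (0.640·0.360)/0.0558 − 1 = 4.1290 − 1 = 3.1290.
Since a/(a+b) = μ, a = 0.640·3.1290 = 2.00 and b = 0.360·3.1290 = 1.13.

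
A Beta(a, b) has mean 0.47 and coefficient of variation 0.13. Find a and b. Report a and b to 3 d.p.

Var = (CV·μ)² = (0.13×0.47)² = 0.003733.
a+b = μ(1−μ)/Var − 1 = 0.2491/0.003733 − 1 = 65.7254.
Thus a = 0.47·65.7254 = 30.891 and b = 0.53·65.7254 = 34.834.

a = 30.891, b = 34.834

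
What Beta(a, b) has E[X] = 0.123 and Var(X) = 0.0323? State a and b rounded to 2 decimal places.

Write ν = a+b; then a = μν and Var = μ(1−μ)/(ν+1).
ν = μ(1−μ)/Var − 1 = 0.107871/0.0323 − 1 = 2.3397.
a = 0.123·2.3397 = 0.29, b = 0.877·2.3397 = 2.05.

a = 0.29, b = 2.05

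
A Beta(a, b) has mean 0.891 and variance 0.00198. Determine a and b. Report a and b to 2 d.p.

Let s = a+b. The Beta variance is μ(1−μ)/(s+1).
So s+1 = μ(1−μ)/σ² = (0.891×0.109)/0.00198 = 0.097119/0.00198 = 49.0500, giving s = 48.0500.
Then a = μs = 0.891×48.0500 = 42.81 and b = (1−μ)s = 0.109×48.0500 = 5.24.

a = 42.81, b = 5.24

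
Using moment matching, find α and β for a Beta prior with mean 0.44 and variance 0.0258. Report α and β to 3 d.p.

α = 3.762, β = 4.788

Write ν = α+β; then α = μν and Var = μ(1−μ)/(ν+1).
ν = μ(1−μ)/Var − 1 = 0.2464/0.0258 − 1 = 8.5504.
α = 0.44·8.5504 = 3.762, β = 0.56·8.5504 = 4.788.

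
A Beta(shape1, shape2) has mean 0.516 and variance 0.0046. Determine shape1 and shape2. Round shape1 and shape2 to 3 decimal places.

shape1 = 27.499, shape2 = 25.793

Let s = shape1+shape2. The Beta variance is μ(1−μ)/(s+1).
So s+1 = μ(1−μ)/σ² = (0.516×0.484)/0.0046 = 0.249744/0.0046 = 54.2922, giving s = 53.2922.
Then shape1 = μs = 0.516×53.2922 = 27.499 and shape2 = (1−μ)s = 0.484×53.2922 = 25.793.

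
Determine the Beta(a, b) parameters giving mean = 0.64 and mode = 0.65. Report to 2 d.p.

a = 19.20, b = 10.80

With s = a+b: μ = a/s and mode = (a−1)/(s−2). Eliminating a = μs,
μs − 1 = m(s−2) ⇒ s(μ−m) = 1−2m ⇒ s = -0.30/-0.01 = 30.0000.
So a = μs = 19.20, b = (1−μ)s = 10.80.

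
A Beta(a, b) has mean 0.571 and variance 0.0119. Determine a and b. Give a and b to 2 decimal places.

a = 11.18, b = 8.40

Write ν = a+b; then a = μν and Var = μ(1−μ)/(ν+1).
ν = μ(1−μ)/Var − 1 = 0.244959/0.0119 − 1 = 19.5848.
a = 0.571·19.5848 = 11.18, b = 0.429·19.5848 = 8.40.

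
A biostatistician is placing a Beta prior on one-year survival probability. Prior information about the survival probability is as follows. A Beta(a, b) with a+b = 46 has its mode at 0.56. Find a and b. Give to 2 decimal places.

a = 25.64, b = 20.36

Since the density peak of Beta(a,b) is at (a−1)/(a+b−2),
a = 1 + 0.56(46−2) = 25.64 and b = 46 − 25.64 = 20.36.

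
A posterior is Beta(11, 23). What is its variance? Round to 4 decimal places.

Var = αβ/[(α+β)²(α+β+1)] = (11×23)/(34²×35) = 253/40460 = 0.0063.

0.0063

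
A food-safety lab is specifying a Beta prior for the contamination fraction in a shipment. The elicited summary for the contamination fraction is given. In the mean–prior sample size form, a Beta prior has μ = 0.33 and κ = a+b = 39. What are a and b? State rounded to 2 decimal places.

Split κ in proportion μ : (1−μ): a = 0.33·39 = 12.87, b = 39 − 12.87 = 26.13.

a = 12.87, b = 26.13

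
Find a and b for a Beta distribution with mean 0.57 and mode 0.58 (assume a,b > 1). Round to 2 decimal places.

Let s = a+b. Mean gives a = μs = 0.57s; mode gives (a−1)/(s−2) = 0.58.
Substituting: 0.57s − 1 = 0.58(s−2) = 0.58s − 1.16, so -0.01s = -0.16 and s = 16.0000.
Then a = 0.57×16.0000 = 9.12 and b = s−a = 6.88.

a = 9.12, b = 6.88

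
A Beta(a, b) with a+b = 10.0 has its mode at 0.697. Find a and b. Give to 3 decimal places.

Mode = (a−1)/(κ−2) with κ = a+b, so a−1 = 0.697·8.0 = 5.576.
a = 6.576; b = κ − a = 3.424.

a = 6.576, b = 3.424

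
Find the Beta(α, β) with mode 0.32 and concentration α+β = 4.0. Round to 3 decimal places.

α = 1.640, β = 2.360

Since the density peak of Beta(α,β) is at (α−1)/(α+β−2),
α = 1 + 0.32(4.0−2) = 1.640 and β = 4.0 − 1.640 = 2.360.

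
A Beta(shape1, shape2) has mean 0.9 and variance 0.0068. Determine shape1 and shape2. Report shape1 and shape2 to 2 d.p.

shape1 = 11.01, shape2 = 1.22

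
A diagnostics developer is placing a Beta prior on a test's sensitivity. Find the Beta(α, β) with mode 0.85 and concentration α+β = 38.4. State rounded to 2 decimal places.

α = 31.94, β = 6.46

For α,β>1 the mode is (α−1)/(α+β−2), so α = mode·(κ−2)+1 = 0.85×36.4+1 = 31.94.
And β = (1−mode)·(κ−2)+1 = 0.15×36.4+1 = 6.46.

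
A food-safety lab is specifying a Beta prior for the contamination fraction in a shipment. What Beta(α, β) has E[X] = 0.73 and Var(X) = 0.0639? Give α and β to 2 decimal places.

Write ν = α+β; then α = μν and Var = μ(1−μ)/(ν+1).
ν = μ(1−μ)/Var − 1 = 0.1971/0.0639 − 1 = 2.0845.
α = 0.73·2.0845 = 1.52, β = 0.27·2.0845 = 0.56.

α = 1.52, β = 0.56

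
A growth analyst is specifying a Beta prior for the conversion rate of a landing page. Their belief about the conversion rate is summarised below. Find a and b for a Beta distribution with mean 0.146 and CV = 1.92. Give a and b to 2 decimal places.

a = 0.09, b = 0.50

Var = (CV·μ)² = (1.92×0.146)² = 0.078579.
a+b = μ(1−μ)/Var − 1 = 0.124684/0.078579 − 1 = 0.5867.
Thus a = 0.146·0.5867 = 0.09 and b = 0.854·0.5867 = 0.50.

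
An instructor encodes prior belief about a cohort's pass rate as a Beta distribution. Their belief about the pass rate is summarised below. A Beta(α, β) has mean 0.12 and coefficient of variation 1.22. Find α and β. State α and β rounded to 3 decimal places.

α = 0.471, β = 3.456

σ = CV·μ = 1.22×0.12 = 0.14640, so σ² = 0.021433.
s+1 = μ(1−μ)/σ² = 0.1056/0.021433 = 4.9270, so s = α+β = 3.9270.
α = μs = 0.471, β = (1−μ)s = 3.456.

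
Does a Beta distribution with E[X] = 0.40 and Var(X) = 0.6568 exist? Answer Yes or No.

No

For any Beta, Var(X) < E[X]·(1−E[X]).
Here μ(1−μ) = 0.40×0.60 = 0.2400, and 0.6568 ≥ 0.2400.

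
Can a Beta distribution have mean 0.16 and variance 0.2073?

No

A Beta with mean μ has variance μ(1−μ)/(α+β+1) < μ(1−μ).
Here μ(1−μ) = 0.16×0.84 = 0.1344, and 0.2073 ≥ 0.1344.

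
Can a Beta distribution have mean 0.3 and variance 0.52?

The Beta variance bound is σ² < μ(1−μ).
Here μ(1−μ) = 0.3×0.7 = 0.21, and 0.52 ≥ 0.21.

No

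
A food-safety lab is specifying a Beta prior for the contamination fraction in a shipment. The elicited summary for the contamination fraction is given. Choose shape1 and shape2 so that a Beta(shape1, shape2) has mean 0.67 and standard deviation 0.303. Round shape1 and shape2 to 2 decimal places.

shape1 = 0.94, shape2 = 0.46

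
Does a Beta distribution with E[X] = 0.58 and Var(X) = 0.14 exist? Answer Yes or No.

Yes

For any Beta, Var(X) < E[X]·(1−E[X]).
Here μ(1−μ) = 0.58×0.42 = 0.2436, and 0.14 < 0.2436.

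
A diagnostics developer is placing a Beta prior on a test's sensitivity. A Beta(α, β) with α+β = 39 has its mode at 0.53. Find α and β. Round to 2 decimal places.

α = 20.61, β = 18.39

Mode = (α−1)/(κ−2) with κ = α+β, so α−1 = 0.53·37 = 19.61.
α = 20.61; β = κ − α = 18.39.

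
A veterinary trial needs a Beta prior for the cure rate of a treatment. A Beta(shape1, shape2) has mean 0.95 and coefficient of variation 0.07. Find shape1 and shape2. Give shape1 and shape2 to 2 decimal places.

Var = (CV·μ)² = (0.07×0.95)² = 0.004422.
shape1+shape2 = μ(1−μ)/Var − 1 = 0.0475/0.004422 − 1 = 9.7411.
Thus shape1 = 0.95·9.7411 = 9.25 and shape2 = 0.05·9.7411 = 0.49.

shape1 = 9.25, shape2 = 0.49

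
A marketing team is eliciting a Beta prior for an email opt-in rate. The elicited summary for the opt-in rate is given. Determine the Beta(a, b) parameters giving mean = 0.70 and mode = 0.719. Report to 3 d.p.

Let s = a+b. Mean gives a = μs = 0.70s; mode gives (a−1)/(s−2) = 0.719.
Substituting: 0.70s − 1 = 0.719(s−2) = 0.719s − 1.438, so -0.019s = -0.438 and s = 23.0526.
Then a = 0.70×23.0526 = 16.137 and b = s−a = 6.916.

a = 16.137, b = 6.916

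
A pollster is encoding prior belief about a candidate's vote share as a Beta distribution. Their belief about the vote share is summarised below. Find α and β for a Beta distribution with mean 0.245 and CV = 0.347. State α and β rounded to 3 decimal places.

α = 6.025, β = 18.568

Var = (CV·μ)² = (0.347×0.245)² = 0.007228.
α+β = μ(1−μ)/Var − 1 = 0.184975/0.007228 − 1 = 24.5930.
Thus α = 0.245·24.5930 = 6.025 and β = 0.755·24.5930 = 18.568.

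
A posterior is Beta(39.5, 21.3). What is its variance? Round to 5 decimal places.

0.00368

Var = αβ/[(α+β)²(α+β+1)] = (39.5×21.3)/(60.8²×61.8) = 841.35/228452.352 = 0.00368.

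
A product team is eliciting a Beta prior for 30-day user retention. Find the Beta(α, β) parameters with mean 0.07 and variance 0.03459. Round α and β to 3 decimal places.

α = 0.062, β = 0.820

By moment matching, α+β = μ(1−μ)/σ² − 1 = (0.07·0.93)/0.03459 − 1 = 1.8820 − 1 = 0.8820.
Since α/(α+β) = μ, α = 0.07·0.8820 = 0.062 and β = 0.93·0.8820 = 0.820.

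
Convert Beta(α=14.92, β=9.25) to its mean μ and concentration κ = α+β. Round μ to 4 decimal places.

κ = α+β = 14.92+9.25 = 24.17; μ = α/κ = 14.92/24.17 = 0.6173.

μ = 0.6173, κ = 24.17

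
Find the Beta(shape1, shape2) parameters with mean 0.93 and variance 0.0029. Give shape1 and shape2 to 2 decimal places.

shape1 = 19.95, shape2 = 1.50

By moment matching, shape1+shape2 = μ(1−μ)/σ² − 1 = (0.93·0.07)/0.0029 − 1 = 22.4483 − 1 = 21.4483.
Since shape1/(shape1+shape2) = μ, shape1 = 0.93·21.4483 = 19.95 and shape2 = 0.07·21.4483 = 1.50.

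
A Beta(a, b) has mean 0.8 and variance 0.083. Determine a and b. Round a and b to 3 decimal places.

Write ν = a+b; then a = μν and Var = μ(1−μ)/(ν+1).
ν = μ(1−μ)/Var − 1 = 0.16/0.083 − 1 = 0.9277.
a = 0.8·0.9277 = 0.742, b = 0.2·0.9277 = 0.186.

a = 0.742, b = 0.186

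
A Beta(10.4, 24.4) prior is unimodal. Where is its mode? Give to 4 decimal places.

0.2866

With α,β > 1, mode = (α−1)/(α+β−2) = 9.4/32.8 = 0.2866.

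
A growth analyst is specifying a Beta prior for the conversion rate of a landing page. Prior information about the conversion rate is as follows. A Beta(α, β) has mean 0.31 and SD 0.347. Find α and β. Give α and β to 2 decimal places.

σ² = 0.347² = 0.120409.
With s = α+β, Var = μ(1−μ)/(s+1), so s+1 = (0.31×0.69)/0.120409 = 1.7764 and s = 0.7764.
α = μs = 0.24, β = (1−μ)s = 0.54.

α = 0.24, β = 0.54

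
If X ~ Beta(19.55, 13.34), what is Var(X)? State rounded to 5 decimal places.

0.00711

Var = αβ/[(α+β)²(α+β+1)] = (19.55×13.34)/(32.89²×33.89) = 260.7970/36660.578669 = 0.00711.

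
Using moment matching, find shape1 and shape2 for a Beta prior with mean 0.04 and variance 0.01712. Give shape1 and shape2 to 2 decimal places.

shape1 = 0.05, shape2 = 1.19

Let s = shape1+shape2. The Beta variance is μ(1−μ)/(s+1).
So s+1 = μ(1−μ)/σ² = (0.04×0.96)/0.01712 = 0.0384/0.01712 = 2.2430, giving s = 1.2430.
Then shape1 = μs = 0.04×1.2430 = 0.05 and shape2 = (1−μ)s = 0.96×1.2430 = 1.19.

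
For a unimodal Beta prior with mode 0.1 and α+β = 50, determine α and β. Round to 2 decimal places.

For α,β>1 the mode is (α−1)/(α+β−2), so α = mode·(κ−2)+1 = 0.1×48+1 = 5.80.
And β = (1−mode)·(κ−2)+1 = 0.9×48+1 = 44.20.

α = 5.80, β = 44.20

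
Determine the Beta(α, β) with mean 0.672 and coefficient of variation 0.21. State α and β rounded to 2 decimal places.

α = 6.77, β = 3.30

Var = (CV·μ)² = (0.21×0.672)² = 0.019915.
α+β = μ(1−μ)/Var − 1 = 0.220416/0.019915 − 1 = 10.0679.
Thus α = 0.672·10.0679 = 6.77 and β = 0.328·10.0679 = 3.30.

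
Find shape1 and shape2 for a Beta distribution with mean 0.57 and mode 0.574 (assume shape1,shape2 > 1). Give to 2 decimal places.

With s = shape1+shape2: μ = shape1/s and mode = (shape1−1)/(s−2). Eliminating shape1 = μs,
μs − 1 = m(s−2) ⇒ s(μ−m) = 1−2m ⇒ s = -0.148/-0.004 = 37.0000.
So shape1 = μs = 21.09, shape2 = (1−μ)s = 15.91.

shape1 = 21.09, shape2 = 15.91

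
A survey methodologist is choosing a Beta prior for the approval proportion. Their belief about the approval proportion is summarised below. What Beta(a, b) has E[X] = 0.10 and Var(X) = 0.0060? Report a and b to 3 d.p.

a = 1.400, b = 12.600

By moment matching, a+b = μ(1−μ)/σ² − 1 = (0.10·0.90)/0.0060 − 1 = 15.0000 − 1 = 14.0000.
Since a/(a+b) = μ, a = 0.10·14.0000 = 1.400 and b = 0.90·14.0000 = 12.600.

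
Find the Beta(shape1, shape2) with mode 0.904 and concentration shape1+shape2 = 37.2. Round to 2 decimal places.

shape1 = 32.82, shape2 = 4.38

For shape1,shape2>1 the mode is (shape1−1)/(shape1+shape2−2), so shape1 = mode·(κ−2)+1 = 0.904×35.2+1 = 32.82.
And shape2 = (1−mode)·(κ−2)+1 = 0.096×35.2+1 = 4.38.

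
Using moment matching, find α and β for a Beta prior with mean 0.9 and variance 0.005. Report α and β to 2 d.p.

α = 15.30, β = 1.70

Let s = α+β. The Beta variance is μ(1−μ)/(s+1).
So s+1 = μ(1−μ)/σ² = (0.9×0.1)/0.005 = 0.09/0.005 = 18.0000, giving s = 17.0000.
Then α = μs = 0.9×17.0000 = 15.30 and β = (1−μ)s = 0.1×17.0000 = 1.70.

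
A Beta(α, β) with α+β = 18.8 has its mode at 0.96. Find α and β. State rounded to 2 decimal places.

α = 17.13, β = 1.67

Since the density peak of Beta(α,β) is at (α−1)/(α+β−2),
α = 1 + 0.96(18.8−2) = 17.13 and β = 18.8 − 17.13 = 1.67.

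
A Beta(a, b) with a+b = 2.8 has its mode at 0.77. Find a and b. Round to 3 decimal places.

Since the density peak of Beta(a,b) is at (a−1)/(a+b−2),
a = 1 + 0.77(2.8−2) = 1.616 and b = 2.8 − 1.616 = 1.184.

a = 1.616, b = 1.184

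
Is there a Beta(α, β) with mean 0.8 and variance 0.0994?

For any Beta, Var(X) < E[X]·(1−E[X]).
Here μ(1−μ) = 0.8×0.2 = 0.16, and 0.0994 < 0.16.

Yes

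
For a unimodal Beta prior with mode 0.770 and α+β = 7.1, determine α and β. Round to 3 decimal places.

α = 4.927, β = 2.173

Mode = (α−1)/(κ−2) with κ = α+β, so α−1 = 0.770·5.1 = 3.927.
α = 4.927; β = κ − α = 2.173.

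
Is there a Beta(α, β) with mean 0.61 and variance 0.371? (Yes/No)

For any Beta, Var(X) < E[X]·(1−E[X]).
Here μ(1−μ) = 0.61×0.39 = 0.2379, and 0.371 ≥ 0.2379.

No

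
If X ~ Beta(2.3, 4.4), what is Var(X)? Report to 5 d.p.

0.02928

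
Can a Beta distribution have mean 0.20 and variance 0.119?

A Beta with mean μ has variance μ(1−μ)/(α+β+1) < μ(1−μ).
Here μ(1−μ) = 0.20×0.80 = 0.1600, and 0.119 < 0.1600.

Yes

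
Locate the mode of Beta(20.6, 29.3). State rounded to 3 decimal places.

The density x^(α−1)(1−x)^(β−1) is maximised at (α−1)/(α+β−2) = 19.6/47.9 = 0.409.

0.409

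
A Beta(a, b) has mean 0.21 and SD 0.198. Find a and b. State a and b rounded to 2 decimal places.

First σ² = 0.039204. Setting a = μn, b = (1−μ)n with n = a+b,
μ(1−μ)/(n+1) = 0.039204 ⇒ n+1 = 0.1659/0.039204 = 4.2317 ⇒ n = 3.2317.
Hence a = 0.21×3.2317 = 0.68, b = 0.79×3.2317 = 2.55.

a = 0.68, b = 2.55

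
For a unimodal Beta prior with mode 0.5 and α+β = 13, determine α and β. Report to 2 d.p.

α = 6.50, β = 6.50

For α,β>1 the mode is (α−1)/(α+β−2), so α = mode·(κ−2)+1 = 0.5×11+1 = 6.50.
And β = (1−mode)·(κ−2)+1 = 0.5×11+1 = 6.50.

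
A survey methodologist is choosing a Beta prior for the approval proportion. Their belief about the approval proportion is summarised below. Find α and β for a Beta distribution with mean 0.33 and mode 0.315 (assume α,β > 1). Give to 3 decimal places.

α = 8.140, β = 16.527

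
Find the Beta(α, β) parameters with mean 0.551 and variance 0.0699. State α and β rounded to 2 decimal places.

By moment matching, α+β = μ(1−μ)/σ² − 1 = (0.551·0.449)/0.0699 − 1 = 3.5393 − 1 = 2.5393.
Since α/(α+β) = μ, α = 0.551·2.5393 = 1.40 and β = 0.449·2.5393 = 1.14.

α = 1.40, β = 1.14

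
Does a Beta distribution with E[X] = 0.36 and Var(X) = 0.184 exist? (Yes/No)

A Beta with mean μ has variance μ(1−μ)/(α+β+1) < μ(1−μ).
Here μ(1−μ) = 0.36×0.64 = 0.2304, and 0.184 < 0.2304.

Yes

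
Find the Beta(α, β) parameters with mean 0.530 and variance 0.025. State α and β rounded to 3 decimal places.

By moment matching, α+β = μ(1−μ)/σ² − 1 = (0.530·0.470)/0.025 − 1 = 9.9640 − 1 = 8.9640.
Since α/(α+β) = μ, α = 0.530·8.9640 = 4.751 and β = 0.470·8.9640 = 4.213.

α = 4.751, β = 4.213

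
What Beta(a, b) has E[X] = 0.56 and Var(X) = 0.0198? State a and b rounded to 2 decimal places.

Write ν = a+b; then a = μν and Var = μ(1−μ)/(ν+1).
ν = μ(1−μ)/Var − 1 = 0.2464/0.0198 − 1 = 11.4444.
a = 0.56·11.4444 = 6.41, b = 0.44·11.4444 = 5.04.

a = 6.41, b = 5.04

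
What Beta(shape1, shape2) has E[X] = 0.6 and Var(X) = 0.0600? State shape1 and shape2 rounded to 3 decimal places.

shape1 = 1.800, shape2 = 1.200

Write ν = shape1+shape2; then shape1 = μν and Var = μ(1−μ)/(ν+1).
ν = μ(1−μ)/Var − 1 = 0.24/0.0600 − 1 = 3.0000.
shape1 = 0.6·3.0000 = 1.800, shape2 = 0.4·3.0000 = 1.200.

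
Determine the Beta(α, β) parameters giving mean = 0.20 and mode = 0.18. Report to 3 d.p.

α = 6.400, β = 25.600

With s = α+β: μ = α/s and mode = (α−1)/(s−2). Eliminating α = μs,
μs − 1 = m(s−2) ⇒ s(μ−m) = 1−2m ⇒ s = 0.64/0.02 = 32.0000.
So α = μs = 6.400, β = (1−μ)s = 25.600.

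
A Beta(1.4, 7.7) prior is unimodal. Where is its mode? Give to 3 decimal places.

0.056

The density x^(α−1)(1−x)^(β−1) is maximised at (α−1)/(α+β−2) = 0.4/7.1 = 0.056.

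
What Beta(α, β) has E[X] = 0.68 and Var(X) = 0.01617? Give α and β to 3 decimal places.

α = 8.471, β = 3.986

Write ν = α+β; then α = μν and Var = μ(1−μ)/(ν+1).
ν = μ(1−μ)/Var − 1 = 0.2176/0.01617 − 1 = 12.4570.
α = 0.68·12.4570 = 8.471, β = 0.32·12.4570 = 3.986.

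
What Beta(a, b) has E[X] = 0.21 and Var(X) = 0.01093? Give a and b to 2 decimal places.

Let s = a+b. The Beta variance is μ(1−μ)/(s+1).
So s+1 = μ(1−μ)/σ² = (0.21×0.79)/0.01093 = 0.1659/0.01093 = 15.1784, giving s = 14.1784.
Then a = μs = 0.21×14.1784 = 2.98 and b = (1−μ)s = 0.79×14.1784 = 11.20.

a = 2.98, b = 11.20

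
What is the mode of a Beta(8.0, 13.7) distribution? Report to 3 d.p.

0.355

With α,β > 1, mode = (α−1)/(α+β−2) = 7.0/19.7 = 0.355.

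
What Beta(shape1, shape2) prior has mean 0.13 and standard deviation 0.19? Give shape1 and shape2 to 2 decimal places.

First σ² = 0.0361. Setting shape1 = μn, shape2 = (1−μ)n with n = shape1+shape2,
μ(1−μ)/(n+1) = 0.0361 ⇒ n+1 = 0.1131/0.0361 = 3.1330 ⇒ n = 2.1330.
Hence shape1 = 0.13×2.1330 = 0.28, shape2 = 0.87×2.1330 = 1.86.

shape1 = 0.28, shape2 = 1.86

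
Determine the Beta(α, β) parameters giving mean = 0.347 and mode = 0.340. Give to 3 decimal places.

Let s = α+β. Mean gives α = μs = 0.347s; mode gives (α−1)/(s−2) = 0.340.
Substituting: 0.347s − 1 = 0.340(s−2) = 0.340s − 0.680, so 0.007s = 0.320 and s = 45.7143.
Then α = 0.347×45.7143 = 15.863 and β = s−α = 29.851.

α = 15.863, β = 29.851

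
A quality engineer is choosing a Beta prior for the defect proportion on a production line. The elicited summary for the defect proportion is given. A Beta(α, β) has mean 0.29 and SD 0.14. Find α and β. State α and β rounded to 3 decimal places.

Variance = 0.14² = 0.0196. The moment-matching identity α+β = μ(1−μ)/Var − 1 gives
α+β = 0.2059/0.0196 − 1 = 9.5051, so α = μ·9.5051 = 2.756 and β = (1−μ)·9.5051 = 6.749.

α = 2.756, β = 6.749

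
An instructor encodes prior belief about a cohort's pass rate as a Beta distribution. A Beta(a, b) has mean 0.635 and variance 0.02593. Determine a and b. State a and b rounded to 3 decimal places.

Write ν = a+b; then a = μν and Var = μ(1−μ)/(ν+1).
ν = μ(1−μ)/Var − 1 = 0.231775/0.02593 − 1 = 7.9385.
a = 0.635·7.9385 = 5.041, b = 0.365·7.9385 = 2.898.

a = 5.041, b = 2.898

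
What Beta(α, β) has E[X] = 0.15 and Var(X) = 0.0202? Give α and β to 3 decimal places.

Write ν = α+β; then α = μν and Var = μ(1−μ)/(ν+1).
ν = μ(1−μ)/Var − 1 = 0.1275/0.0202 − 1 = 5.3119.
α = 0.15·5.3119 = 0.797, β = 0.85·5.3119 = 4.515.

α = 0.797, β = 4.515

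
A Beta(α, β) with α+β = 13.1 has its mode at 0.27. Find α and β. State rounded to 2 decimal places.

For α,β>1 the mode is (α−1)/(α+β−2), so α = mode·(κ−2)+1 = 0.27×11.1+1 = 4.00.
And β = (1−mode)·(κ−2)+1 = 0.73×11.1+1 = 9.10.

α = 4.00, β = 9.10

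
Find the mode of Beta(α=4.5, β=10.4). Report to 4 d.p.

With α,β > 1, mode = (α−1)/(α+β−2) = 3.5/12.9 = 0.2713.

0.2713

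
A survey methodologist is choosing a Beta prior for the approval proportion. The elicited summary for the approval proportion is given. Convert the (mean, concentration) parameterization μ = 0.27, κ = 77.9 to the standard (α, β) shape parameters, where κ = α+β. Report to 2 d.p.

α = 21.03, β = 56.87

Split κ in proportion μ : (1−μ): α = 0.27·77.9 = 21.03, β = 77.9 − 21.03 = 56.87.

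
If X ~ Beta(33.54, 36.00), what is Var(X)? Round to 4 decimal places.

0.0035

μ = 33.54/69.54 = 0.482312; Var = μ(1−μ)/(α+β+1) = 0.2496871/70.54 = 0.0035.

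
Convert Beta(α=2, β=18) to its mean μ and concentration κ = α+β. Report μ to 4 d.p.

κ = α+β = 2+18 = 20; μ = α/κ = 2/20 = 0.1000.

μ = 0.1000, κ = 20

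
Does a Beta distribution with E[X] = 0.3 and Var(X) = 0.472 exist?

The Beta variance bound is σ² < μ(1−μ).
Here μ(1−μ) = 0.3×0.7 = 0.21, and 0.472 ≥ 0.21.

No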